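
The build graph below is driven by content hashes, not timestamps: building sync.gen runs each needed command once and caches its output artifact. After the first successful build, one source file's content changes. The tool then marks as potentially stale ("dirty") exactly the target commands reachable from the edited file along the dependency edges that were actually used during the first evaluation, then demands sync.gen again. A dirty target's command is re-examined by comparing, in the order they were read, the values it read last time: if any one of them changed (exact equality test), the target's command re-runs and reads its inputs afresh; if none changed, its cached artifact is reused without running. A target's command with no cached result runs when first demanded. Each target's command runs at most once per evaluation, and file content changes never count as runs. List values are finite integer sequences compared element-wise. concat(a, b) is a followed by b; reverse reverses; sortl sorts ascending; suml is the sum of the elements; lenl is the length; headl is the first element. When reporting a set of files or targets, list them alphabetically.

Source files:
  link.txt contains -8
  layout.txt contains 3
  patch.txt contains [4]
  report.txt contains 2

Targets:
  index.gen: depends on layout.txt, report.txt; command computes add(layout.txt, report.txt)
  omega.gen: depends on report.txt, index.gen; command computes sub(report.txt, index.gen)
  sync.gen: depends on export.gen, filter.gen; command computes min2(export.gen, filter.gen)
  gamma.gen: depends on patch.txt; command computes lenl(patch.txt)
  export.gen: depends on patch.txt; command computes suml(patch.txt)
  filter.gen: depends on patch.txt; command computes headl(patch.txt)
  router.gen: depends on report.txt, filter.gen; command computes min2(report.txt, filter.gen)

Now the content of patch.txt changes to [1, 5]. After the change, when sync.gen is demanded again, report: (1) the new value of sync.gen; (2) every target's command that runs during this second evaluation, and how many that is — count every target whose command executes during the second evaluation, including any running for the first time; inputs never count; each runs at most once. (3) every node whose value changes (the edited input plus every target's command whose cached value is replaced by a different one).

Initial pass — values computed on the first demand:
  export.gen = suml([4]) = 4
  filter.gen = headl([4]) = 4
  sync.gen = min2(4, 4) = 4

Second demand — change propagation:
  export.gen: re-runs because patch.txt [4]->[1, 5]; new result 6.
  filter.gen: re-runs because patch.txt [4]->[1, 5]; new result 1.
  sync.gen: re-runs because export.gen 4->6; filter.gen 4->1; new result 1.

sync.gen now evaluates to 1.
Run set: export.gen, filter.gen, sync.gen (3 run).
Changed values: export.gen, filter.gen, patch.txt, sync.gen.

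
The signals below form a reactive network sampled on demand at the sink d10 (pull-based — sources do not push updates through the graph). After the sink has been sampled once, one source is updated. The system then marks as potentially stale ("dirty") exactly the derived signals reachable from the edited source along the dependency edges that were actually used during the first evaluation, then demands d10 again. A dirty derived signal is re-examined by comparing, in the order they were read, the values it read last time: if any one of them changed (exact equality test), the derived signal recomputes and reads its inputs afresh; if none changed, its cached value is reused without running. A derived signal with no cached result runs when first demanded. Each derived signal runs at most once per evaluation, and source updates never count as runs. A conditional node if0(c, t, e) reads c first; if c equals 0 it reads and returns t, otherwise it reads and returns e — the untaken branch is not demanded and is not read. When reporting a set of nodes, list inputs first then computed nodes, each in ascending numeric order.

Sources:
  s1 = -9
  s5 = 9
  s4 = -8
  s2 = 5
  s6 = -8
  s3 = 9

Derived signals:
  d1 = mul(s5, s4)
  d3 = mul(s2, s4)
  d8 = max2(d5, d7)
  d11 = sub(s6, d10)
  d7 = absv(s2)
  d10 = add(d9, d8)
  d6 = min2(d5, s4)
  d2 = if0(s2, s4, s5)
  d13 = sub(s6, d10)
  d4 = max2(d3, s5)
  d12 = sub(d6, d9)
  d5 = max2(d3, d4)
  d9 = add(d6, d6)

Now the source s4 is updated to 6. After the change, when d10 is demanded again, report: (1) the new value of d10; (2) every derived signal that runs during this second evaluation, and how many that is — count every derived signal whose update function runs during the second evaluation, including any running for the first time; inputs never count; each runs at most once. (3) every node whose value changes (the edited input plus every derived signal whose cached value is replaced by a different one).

d10 now evaluates to 42.
Run set: d3, d4, d5, d6, d8, d9, d10 (7 run).
Changed values: s4, d3, d4, d5, d6, d8, d9, d10.

Initial pass — values computed on the first demand:
  d3 = mul(5, -8) = -40
  d4 = max2(-40, 9) = 9
  d5 = max2(-40, 9) = 9
  d6 = min2(9, -8) = -8
  d7 = absv(5) = 5
  d8 = max2(9, 5) = 9
  d9 = add(-8, -8) = -16
  d10 = add(-16, 9) = -7

Second demand — change propagation:
  d3: re-runs because s4 -8->6; new result 30.
  d4: re-runs because d3 -40->30; new result 30.
  d5: re-runs because d3 -40->30; d4 9->30; new result 30.
  d6: re-runs because d5 9->30; s4 -8->6; new result 6.
  d8: re-runs because d5 9->30; new result 30.
  d9: re-runs because d6 -8->6; d6 -8->6; new result 12.
  d10: re-runs because d9 -16->12; d8 9->30; new result 42.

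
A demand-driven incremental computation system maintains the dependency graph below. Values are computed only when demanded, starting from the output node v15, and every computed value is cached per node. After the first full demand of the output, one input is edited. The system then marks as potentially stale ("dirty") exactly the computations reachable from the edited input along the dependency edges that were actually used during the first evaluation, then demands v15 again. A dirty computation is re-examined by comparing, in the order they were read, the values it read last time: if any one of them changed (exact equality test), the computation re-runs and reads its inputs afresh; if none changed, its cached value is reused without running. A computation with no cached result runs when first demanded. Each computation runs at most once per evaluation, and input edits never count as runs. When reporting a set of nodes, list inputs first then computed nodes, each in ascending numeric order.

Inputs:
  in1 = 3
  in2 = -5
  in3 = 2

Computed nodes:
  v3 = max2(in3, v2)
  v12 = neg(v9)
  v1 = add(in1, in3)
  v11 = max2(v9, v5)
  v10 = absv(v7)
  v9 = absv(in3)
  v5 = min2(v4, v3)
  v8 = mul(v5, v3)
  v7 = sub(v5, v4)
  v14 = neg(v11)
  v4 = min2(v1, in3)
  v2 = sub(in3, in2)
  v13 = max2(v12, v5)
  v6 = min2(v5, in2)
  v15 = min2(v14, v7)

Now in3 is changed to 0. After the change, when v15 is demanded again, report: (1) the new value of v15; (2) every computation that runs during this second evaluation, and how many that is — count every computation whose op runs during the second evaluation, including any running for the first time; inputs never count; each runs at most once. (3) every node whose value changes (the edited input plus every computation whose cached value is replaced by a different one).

First evaluation (everything demanded from the output):
  v1 = add(3, 2) = 5
  v2 = sub(2, -5) = 7
  v3 = max2(2, 7) = 7
  v4 = min2(5, 2) = 2
  v5 = min2(2, 7) = 2
  v7 = sub(2, 2) = 0
  v9 = absv(2) = 2
  v11 = max2(2, 2) = 2
  v14 = neg(2) = -2
  v15 = min2(-2, 0) = -2

Propagation after the edit:
  v1: runs — in3 2->0; result 3.
  v2: runs — in3 2->0; result 5.
  v3: runs — in3 2->0; v2 7->5; result 5.
  v4: runs — v1 5->3; in3 2->0; result 0.
  v5: runs — v4 2->0; v3 7->5; result 0.
  v7: runs — v5 2->0; v4 2->0; result 0 (same value as before).
  v9: runs — in3 2->0; result 0.
  v11: runs — v9 2->0; v5 2->0; result 0.
  v14: runs — v11 2->0; result 0.
  v15: runs — v14 -2->0; result 0.

New value of v15: 0.
Computations that run: v1, v2, v3, v4, v5, v7, v9, v11, v14, v15 — 10 in total.
Values that change: in3, v1, v2, v3, v4, v5, v9, v11, v14, v15.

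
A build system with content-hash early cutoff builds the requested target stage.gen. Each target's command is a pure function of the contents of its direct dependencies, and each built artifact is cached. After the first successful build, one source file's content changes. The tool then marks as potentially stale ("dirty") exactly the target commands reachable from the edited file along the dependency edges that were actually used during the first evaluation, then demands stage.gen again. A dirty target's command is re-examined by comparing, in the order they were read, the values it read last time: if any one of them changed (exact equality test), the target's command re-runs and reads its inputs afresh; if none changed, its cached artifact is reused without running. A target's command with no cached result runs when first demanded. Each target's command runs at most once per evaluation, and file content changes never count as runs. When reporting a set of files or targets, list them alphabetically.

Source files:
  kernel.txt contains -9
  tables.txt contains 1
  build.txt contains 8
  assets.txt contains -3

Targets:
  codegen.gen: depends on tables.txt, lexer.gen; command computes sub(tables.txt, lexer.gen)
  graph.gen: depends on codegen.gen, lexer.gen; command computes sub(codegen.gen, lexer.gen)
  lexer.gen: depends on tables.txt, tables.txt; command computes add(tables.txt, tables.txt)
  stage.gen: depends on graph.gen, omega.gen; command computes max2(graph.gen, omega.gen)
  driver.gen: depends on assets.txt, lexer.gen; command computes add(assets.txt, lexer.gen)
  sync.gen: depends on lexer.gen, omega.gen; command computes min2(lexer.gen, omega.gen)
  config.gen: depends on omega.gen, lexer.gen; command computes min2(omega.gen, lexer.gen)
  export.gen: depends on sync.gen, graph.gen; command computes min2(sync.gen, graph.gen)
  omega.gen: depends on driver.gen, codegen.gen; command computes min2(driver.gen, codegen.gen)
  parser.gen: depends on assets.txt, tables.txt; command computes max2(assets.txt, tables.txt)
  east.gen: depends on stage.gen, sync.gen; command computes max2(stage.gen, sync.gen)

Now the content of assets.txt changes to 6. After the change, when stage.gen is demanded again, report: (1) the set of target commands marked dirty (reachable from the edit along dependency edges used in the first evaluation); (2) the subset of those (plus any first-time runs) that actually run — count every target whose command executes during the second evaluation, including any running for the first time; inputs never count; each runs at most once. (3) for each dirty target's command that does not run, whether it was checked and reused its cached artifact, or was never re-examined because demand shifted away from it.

Marked dirty: driver.gen, omega.gen, stage.gen.
Target commands that run: driver.gen, omega.gen — 2 in total.
Checked but reused from cache: stage.gen.
Key observation: the change is absorbed at omega.gen — it re-runs but produces the same value, and the output's value is unchanged.

First evaluation (everything demanded from the output):
  lexer.gen = add(1, 1) = 2
  codegen.gen = sub(1, 2) = -1
  driver.gen = add(-3, 2) = -1
  graph.gen = sub(-1, 2) = -3
  omega.gen = min2(-1, -1) = -1
  stage.gen = max2(-3, -1) = -1

Propagation after the edit:
  driver.gen: runs — assets.txt -3->6; result 8.
  omega.gen: runs — driver.gen -1->8; result -1 (same value as before).
  stage.gen: checked — values it read are unchanged (graph.gen unchanged, omega.gen unchanged); reused cached -1 without running.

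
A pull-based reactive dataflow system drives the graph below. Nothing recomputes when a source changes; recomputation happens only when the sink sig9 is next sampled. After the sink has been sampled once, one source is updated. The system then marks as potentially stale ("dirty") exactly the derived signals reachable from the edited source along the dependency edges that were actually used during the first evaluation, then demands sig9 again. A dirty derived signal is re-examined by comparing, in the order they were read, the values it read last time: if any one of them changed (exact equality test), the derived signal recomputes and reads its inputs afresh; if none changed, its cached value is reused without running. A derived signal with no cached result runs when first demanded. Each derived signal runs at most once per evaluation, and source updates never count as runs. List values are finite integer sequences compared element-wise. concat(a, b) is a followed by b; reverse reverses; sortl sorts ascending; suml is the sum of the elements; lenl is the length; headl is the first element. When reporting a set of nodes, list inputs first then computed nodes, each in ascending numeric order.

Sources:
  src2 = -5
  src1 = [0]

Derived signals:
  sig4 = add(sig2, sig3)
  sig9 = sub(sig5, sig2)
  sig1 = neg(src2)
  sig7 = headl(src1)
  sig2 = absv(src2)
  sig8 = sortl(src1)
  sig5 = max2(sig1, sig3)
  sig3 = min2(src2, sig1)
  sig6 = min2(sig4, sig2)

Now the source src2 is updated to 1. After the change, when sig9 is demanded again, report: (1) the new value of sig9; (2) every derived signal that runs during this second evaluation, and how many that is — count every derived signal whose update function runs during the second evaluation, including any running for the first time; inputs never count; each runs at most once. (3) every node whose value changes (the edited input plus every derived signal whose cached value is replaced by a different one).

New value of sig9: -2.
Derived signals that run: sig1, sig2, sig3, sig5, sig9 — 5 in total.
Values that change: src2, sig1, sig2, sig3, sig5, sig9.

First evaluation (everything demanded from the output):
  sig1 = neg(-5) = 5
  sig2 = absv(-5) = 5
  sig3 = min2(-5, 5) = -5
  sig5 = max2(5, -5) = 5
  sig9 = sub(5, 5) = 0

Propagation after the edit:
  sig1: runs — src2 -5->1; result -1.
  sig2: runs — src2 -5->1; result 1.
  sig3: runs — src2 -5->1; sig1 5->-1; result -1.
  sig5: runs — sig1 5->-1; sig3 -5->-1; result -1.
  sig9: runs — sig5 5->-1; sig2 5->1; result -2.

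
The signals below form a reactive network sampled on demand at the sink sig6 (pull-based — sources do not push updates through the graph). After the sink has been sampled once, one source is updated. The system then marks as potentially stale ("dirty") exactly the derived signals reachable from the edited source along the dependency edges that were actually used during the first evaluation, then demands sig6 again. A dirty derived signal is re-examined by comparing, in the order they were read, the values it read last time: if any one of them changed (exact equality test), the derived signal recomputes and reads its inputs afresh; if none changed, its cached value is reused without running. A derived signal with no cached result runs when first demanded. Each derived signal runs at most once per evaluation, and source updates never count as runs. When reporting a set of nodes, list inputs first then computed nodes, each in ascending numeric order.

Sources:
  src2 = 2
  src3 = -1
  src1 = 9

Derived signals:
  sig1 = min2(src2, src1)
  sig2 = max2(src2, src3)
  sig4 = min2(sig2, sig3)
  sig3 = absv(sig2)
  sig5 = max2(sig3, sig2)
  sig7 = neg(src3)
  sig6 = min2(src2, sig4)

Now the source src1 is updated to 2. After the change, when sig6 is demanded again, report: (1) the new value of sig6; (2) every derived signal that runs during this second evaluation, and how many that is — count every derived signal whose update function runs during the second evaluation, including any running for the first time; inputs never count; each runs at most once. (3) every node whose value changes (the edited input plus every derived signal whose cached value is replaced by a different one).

sig6 now evaluates to 2.
Run set: none (0 run).
Changed values: src1.
The important point: nothing the output needs ever reads src1, so the edit is invisible to it.

Initial pass — values computed on the first demand:
  sig2 = max2(2, -1) = 2
  sig3 = absv(2) = 2
  sig4 = min2(2, 2) = 2
  sig6 = min2(2, 2) = 2

Second demand — change propagation:
  no demanded computation ever read src1, so the edit dirties nothing and nothing runs.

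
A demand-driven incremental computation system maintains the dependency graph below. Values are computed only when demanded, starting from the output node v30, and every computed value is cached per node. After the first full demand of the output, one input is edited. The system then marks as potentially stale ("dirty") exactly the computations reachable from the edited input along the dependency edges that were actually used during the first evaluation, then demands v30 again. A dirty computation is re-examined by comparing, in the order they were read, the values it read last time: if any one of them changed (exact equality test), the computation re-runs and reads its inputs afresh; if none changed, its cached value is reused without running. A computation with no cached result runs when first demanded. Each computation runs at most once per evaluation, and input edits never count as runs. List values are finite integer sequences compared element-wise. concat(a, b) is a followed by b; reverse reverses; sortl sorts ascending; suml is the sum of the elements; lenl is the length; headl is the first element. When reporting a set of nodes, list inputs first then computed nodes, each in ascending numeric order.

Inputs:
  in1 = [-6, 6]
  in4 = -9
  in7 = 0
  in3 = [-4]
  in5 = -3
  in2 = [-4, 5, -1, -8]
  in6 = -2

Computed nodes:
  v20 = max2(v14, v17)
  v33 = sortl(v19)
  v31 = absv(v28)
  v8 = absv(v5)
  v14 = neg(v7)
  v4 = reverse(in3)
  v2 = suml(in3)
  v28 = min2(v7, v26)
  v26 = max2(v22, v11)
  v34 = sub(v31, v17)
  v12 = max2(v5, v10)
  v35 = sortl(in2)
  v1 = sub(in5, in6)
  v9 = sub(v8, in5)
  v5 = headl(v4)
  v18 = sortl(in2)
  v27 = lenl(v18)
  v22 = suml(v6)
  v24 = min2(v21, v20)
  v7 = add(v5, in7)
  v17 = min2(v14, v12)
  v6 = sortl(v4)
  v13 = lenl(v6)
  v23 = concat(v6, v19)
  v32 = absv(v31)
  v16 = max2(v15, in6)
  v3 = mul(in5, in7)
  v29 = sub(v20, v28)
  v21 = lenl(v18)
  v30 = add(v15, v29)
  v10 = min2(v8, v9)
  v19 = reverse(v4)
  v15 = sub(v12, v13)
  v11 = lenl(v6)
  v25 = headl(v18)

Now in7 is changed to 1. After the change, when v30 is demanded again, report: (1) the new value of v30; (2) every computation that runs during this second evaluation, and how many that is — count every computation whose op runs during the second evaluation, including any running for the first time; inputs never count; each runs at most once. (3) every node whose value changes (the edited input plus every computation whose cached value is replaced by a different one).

First evaluation (everything demanded from the output):
  v4 = reverse([-4]) = [-4]
  v5 = headl([-4]) = -4
  v6 = sortl([-4]) = [-4]
  v7 = add(-4, 0) = -4
  v8 = absv(-4) = 4
  v9 = sub(4, -3) = 7
  v10 = min2(4, 7) = 4
  v11 = lenl([-4]) = 1
  v12 = max2(-4, 4) = 4
  v13 = lenl([-4]) = 1
  v14 = neg(-4) = 4
  v15 = sub(4, 1) = 3
  v17 = min2(4, 4) = 4
  v20 = max2(4, 4) = 4
  v22 = suml([-4]) = -4
  v26 = max2(-4, 1) = 1
  v28 = min2(-4, 1) = -4
  v29 = sub(4, -4) = 8
  v30 = add(3, 8) = 11

Propagation after the edit:
  v7: runs — in7 0->1; result -3.
  v14: runs — v7 -4->-3; result 3.
  v17: runs — v14 4->3; result 3.
  v20: runs — v14 4->3; v17 4->3; result 3.
  v28: runs — v7 -4->-3; result -3.
  v29: runs — v20 4->3; v28 -4->-3; result 6.
  v30: runs — v29 8->6; result 9.

New value of v30: 9.
Computations that run: v7, v14, v17, v20, v28, v29, v30 — 7 in total.
Values that change: in7, v7, v14, v17, v20, v28, v29, v30.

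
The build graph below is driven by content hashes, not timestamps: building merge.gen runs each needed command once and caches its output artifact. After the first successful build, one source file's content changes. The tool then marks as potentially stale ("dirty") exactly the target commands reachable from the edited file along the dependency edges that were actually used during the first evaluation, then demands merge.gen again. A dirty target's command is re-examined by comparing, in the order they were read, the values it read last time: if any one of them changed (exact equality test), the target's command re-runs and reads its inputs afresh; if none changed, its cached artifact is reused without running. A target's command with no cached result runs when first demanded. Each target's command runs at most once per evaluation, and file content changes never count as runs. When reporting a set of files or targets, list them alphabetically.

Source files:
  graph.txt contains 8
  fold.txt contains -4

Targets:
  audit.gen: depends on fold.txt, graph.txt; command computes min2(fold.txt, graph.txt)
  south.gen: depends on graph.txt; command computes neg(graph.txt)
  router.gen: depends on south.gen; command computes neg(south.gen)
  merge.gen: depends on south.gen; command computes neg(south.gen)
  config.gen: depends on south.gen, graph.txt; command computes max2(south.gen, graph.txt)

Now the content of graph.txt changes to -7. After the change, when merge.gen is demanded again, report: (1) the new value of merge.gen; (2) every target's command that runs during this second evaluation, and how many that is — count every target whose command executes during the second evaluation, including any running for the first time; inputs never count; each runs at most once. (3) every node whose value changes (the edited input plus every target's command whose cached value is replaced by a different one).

Initial pass — values computed on the first demand:
  south.gen = neg(8) = -8
  merge.gen = neg(-8) = 8

Second demand — change propagation:
  south.gen: re-runs because graph.txt 8->-7; new result 7.
  merge.gen: re-runs because south.gen -8->7; new result -7.

merge.gen now evaluates to -7.
Run set: merge.gen, south.gen (2 run).
Changed values: graph.txt, merge.gen, south.gen.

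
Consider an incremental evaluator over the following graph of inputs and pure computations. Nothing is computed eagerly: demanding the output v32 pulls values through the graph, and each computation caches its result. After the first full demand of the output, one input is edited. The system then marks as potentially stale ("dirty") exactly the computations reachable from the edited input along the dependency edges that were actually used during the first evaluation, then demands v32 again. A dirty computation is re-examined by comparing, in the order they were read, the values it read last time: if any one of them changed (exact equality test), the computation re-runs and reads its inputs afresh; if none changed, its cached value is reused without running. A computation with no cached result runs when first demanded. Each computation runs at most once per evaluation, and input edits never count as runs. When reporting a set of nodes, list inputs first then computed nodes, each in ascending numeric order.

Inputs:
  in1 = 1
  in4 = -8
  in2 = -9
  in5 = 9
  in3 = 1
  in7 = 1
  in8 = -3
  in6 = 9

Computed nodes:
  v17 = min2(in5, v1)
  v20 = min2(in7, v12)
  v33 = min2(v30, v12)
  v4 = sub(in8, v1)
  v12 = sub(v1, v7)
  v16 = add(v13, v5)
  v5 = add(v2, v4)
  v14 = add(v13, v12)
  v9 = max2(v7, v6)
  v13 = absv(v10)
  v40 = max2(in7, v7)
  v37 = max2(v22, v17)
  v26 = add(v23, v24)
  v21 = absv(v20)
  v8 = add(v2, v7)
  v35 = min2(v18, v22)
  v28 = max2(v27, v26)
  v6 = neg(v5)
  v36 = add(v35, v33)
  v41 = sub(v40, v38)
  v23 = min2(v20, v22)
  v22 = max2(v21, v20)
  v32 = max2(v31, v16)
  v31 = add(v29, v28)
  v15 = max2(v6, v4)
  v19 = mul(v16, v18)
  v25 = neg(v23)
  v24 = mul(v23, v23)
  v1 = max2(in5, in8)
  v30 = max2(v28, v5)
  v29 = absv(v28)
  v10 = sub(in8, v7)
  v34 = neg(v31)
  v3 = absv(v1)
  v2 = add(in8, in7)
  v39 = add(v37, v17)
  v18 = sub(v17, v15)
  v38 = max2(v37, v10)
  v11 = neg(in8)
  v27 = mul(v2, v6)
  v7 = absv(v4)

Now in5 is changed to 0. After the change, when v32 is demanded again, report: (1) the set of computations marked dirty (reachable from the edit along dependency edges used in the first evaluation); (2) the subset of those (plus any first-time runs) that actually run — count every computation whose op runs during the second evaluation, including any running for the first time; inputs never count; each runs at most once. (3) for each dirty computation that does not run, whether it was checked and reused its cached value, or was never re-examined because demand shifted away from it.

Dirty set: v1, v4, v5, v6, v7, v10, v12, v13, v16, v20, v21, v22, v23, v24, v26, v27, v28, v29, v31, v32.
Run set: v1, v4, v5, v6, v7, v10, v12, v13, v16, v27, v28 (11 run).
Re-examined without running (cache reused): v20, v21, v22, v23, v24, v26, v29, v31, v32.
The important point: at v20 every value read last time is unchanged, so the dirty flag clears without a run.

Initial pass — values computed on the first demand:
  v1 = max2(9, -3) = 9
  v2 = add(-3, 1) = -2
  v4 = sub(-3, 9) = -12
  v5 = add(-2, -12) = -14
  v6 = neg(-14) = 14
  v7 = absv(-12) = 12
  v10 = sub(-3, 12) = -15
  v12 = sub(9, 12) = -3
  v13 = absv(-15) = 15
  v16 = add(15, -14) = 1
  v20 = min2(1, -3) = -3
  v21 = absv(-3) = 3
  v22 = max2(3, -3) = 3
  v23 = min2(-3, 3) = -3
  v24 = mul(-3, -3) = 9
  v26 = add(-3, 9) = 6
  v27 = mul(-2, 14) = -28
  v28 = max2(-28, 6) = 6
  v29 = absv(6) = 6
  v31 = add(6, 6) = 12
  v32 = max2(12, 1) = 12

Second demand — change propagation:
  v1: re-runs because in5 9->0; new result 0.
  v4: re-runs because v1 9->0; new result -3.
  v5: re-runs because v4 -12->-3; new result -5.
  v6: re-runs because v5 -14->-5; new result 5.
  v7: re-runs because v4 -12->-3; new result 3.
  v10: re-runs because v7 12->3; new result -6.
  v12: re-runs because v1 9->0; v7 12->3; new result -3 (unchanged).
  v13: re-runs because v10 -15->-6; new result 6.
  v16: re-runs because v13 15->6; v5 -14->-5; new result 1 (unchanged).
  v20: re-examined; everything it read last time is the same (in7 unchanged, v12 unchanged) — cache -3 kept, no run.
  v21: re-examined; everything it read last time is the same (v20 unchanged) — cache 3 kept, no run.
  v22: re-examined; everything it read last time is the same (v21 unchanged, v20 unchanged) — cache 3 kept, no run.
  v23: re-examined; everything it read last time is the same (v20 unchanged, v22 unchanged) — cache -3 kept, no run.
  v24: re-examined; everything it read last time is the same (v23 unchanged, v23 unchanged) — cache 9 kept, no run.
  v26: re-examined; everything it read last time is the same (v23 unchanged, v24 unchanged) — cache 6 kept, no run.
  v27: re-runs because v6 14->5; new result -10.
  v28: re-runs because v27 -28->-10; new result 6 (unchanged).
  v29: re-examined; everything it read last time is the same (v28 unchanged) — cache 6 kept, no run.
  v31: re-examined; everything it read last time is the same (v29 unchanged, v28 unchanged) — cache 12 kept, no run.
  v32: re-examined; everything it read last time is the same (v31 unchanged, v16 unchanged) — cache 12 kept, no run.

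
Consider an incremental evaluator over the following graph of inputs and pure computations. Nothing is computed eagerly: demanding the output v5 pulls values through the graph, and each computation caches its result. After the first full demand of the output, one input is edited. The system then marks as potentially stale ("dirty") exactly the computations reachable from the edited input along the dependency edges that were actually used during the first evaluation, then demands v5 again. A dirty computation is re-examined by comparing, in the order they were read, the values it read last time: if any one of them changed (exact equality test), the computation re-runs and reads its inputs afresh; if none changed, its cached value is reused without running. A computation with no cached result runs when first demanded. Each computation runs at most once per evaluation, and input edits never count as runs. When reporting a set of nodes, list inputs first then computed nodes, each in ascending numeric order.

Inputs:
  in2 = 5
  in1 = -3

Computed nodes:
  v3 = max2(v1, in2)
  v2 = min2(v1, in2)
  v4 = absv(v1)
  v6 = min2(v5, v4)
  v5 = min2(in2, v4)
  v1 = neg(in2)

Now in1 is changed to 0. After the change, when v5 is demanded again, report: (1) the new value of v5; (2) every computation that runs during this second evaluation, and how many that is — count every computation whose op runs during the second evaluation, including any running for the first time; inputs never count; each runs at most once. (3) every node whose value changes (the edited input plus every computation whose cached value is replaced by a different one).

v5 now evaluates to 5.
Run set: none (0 run).
Changed values: in1.
The important point: nothing the output needs ever reads in1, so the edit is invisible to it.

Initial pass — values computed on the first demand:
  v1 = neg(5) = -5
  v4 = absv(-5) = 5
  v5 = min2(5, 5) = 5

Second demand — change propagation:
  no demanded computation ever read in1, so the edit dirties nothing and nothing runs.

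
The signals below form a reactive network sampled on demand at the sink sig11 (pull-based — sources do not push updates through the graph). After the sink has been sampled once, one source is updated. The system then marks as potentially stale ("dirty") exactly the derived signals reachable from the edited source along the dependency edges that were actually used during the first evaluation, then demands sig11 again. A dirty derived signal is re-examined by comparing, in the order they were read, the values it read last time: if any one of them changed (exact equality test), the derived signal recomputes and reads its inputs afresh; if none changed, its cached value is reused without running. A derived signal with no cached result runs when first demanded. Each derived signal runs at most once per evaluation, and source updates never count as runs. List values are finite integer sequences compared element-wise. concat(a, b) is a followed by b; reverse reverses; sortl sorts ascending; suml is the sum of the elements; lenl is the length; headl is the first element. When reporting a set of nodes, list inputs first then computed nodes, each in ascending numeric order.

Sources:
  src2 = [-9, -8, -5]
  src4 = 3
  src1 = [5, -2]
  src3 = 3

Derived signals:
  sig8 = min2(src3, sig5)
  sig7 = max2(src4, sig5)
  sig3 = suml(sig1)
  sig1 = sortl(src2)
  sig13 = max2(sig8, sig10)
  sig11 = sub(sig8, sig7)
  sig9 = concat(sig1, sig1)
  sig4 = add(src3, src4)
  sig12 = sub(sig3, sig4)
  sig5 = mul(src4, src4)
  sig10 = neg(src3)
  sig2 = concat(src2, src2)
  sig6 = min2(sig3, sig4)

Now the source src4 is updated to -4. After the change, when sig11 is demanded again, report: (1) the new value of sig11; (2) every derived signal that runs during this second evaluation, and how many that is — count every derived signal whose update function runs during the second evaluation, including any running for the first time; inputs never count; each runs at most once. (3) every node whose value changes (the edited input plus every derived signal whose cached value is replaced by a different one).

sig11 now evaluates to -13.
Run set: sig5, sig7, sig8, sig11 (4 run).
Changed values: src4, sig5, sig7, sig11.

Initial pass — values computed on the first demand:
  sig5 = mul(3, 3) = 9
  sig7 = max2(3, 9) = 9
  sig8 = min2(3, 9) = 3
  sig11 = sub(3, 9) = -6

Second demand — change propagation:
  sig5: re-runs because src4 3->-4; src4 3->-4; new result 16.
  sig7: re-runs because src4 3->-4; sig5 9->16; new result 16.
  sig8: re-runs because sig5 9->16; new result 3 (unchanged).
  sig11: re-runs because sig7 9->16; new result -13.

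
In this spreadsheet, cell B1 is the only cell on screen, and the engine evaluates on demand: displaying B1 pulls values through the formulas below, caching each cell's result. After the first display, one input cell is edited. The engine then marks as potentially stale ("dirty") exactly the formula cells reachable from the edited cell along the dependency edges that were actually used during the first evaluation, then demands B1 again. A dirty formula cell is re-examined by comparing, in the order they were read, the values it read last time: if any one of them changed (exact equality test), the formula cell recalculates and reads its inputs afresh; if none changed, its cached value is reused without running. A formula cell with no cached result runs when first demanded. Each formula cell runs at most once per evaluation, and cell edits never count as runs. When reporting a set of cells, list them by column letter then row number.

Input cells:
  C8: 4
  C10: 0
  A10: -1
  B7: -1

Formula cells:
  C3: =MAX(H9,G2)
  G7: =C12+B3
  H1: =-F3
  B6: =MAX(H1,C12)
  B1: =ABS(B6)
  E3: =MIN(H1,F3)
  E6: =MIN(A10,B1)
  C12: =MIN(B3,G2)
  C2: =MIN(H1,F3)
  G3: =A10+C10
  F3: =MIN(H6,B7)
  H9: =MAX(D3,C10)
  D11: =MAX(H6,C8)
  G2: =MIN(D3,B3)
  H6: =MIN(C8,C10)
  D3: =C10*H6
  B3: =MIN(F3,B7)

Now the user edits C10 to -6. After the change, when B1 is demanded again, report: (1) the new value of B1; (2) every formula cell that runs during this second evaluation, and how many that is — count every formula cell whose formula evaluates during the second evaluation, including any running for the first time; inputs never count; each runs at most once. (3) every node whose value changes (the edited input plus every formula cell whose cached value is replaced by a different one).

B1 now evaluates to 6.
Run set: B1, B3, B6, C12, D3, F3, G2, H1, H6 (9 run).
Changed values: B1, B3, B6, C10, C12, D3, F3, G2, H1, H6.

Initial pass — values computed on the first demand:
  H6 = MIN(4, 0) = 0
  D3 = 0 * 0 = 0
  F3 = MIN(0, -1) = -1
  B3 = MIN(-1, -1) = -1
  G2 = MIN(0, -1) = -1
  C12 = MIN(-1, -1) = -1
  H1 = -(-1) = 1
  B6 = MAX(1, -1) = 1
  B1 = ABS(1) = 1

Second demand — change propagation:
  H6: re-runs because C10 0->-6; new result -6.
  D3: re-runs because C10 0->-6; H6 0->-6; new result 36.
  F3: re-runs because H6 0->-6; new result -6.
  B3: re-runs because F3 -1->-6; new result -6.
  G2: re-runs because D3 0->36; B3 -1->-6; new result -6.
  C12: re-runs because B3 -1->-6; G2 -1->-6; new result -6.
  H1: re-runs because F3 -1->-6; new result 6.
  B6: re-runs because H1 1->6; C12 -1->-6; new result 6.
  B1: re-runs because B6 1->6; new result 6.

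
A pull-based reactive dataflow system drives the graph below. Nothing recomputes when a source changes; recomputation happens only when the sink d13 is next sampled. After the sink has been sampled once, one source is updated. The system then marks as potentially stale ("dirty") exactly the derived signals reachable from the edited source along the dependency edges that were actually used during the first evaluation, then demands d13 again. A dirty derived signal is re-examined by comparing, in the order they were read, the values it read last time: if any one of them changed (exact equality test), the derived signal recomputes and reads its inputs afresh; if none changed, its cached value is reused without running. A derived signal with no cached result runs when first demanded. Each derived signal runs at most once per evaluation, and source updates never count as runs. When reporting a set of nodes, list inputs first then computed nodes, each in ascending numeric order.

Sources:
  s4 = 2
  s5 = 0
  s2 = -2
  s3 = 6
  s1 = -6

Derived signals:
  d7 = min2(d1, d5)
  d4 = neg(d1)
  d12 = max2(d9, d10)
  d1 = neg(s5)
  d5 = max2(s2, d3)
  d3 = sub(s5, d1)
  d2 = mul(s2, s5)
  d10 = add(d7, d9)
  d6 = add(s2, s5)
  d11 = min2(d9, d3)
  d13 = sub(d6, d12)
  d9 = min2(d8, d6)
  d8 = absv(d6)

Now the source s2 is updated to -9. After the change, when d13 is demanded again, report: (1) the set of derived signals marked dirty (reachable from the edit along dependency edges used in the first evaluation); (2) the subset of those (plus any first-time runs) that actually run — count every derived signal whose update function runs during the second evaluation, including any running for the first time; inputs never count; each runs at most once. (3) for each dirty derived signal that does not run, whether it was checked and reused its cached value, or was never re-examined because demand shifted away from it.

First evaluation (everything demanded from the output):
  d1 = neg(0) = 0
  d3 = sub(0, 0) = 0
  d5 = max2(-2, 0) = 0
  d6 = add(-2, 0) = -2
  d7 = min2(0, 0) = 0
  d8 = absv(-2) = 2
  d9 = min2(2, -2) = -2
  d10 = add(0, -2) = -2
  d12 = max2(-2, -2) = -2
  d13 = sub(-2, -2) = 0

Propagation after the edit:
  d5: runs — s2 -2->-9; result 0 (same value as before).
  d6: runs — s2 -2->-9; result -9.
  d7: checked — values it read are unchanged (d1 unchanged, d5 unchanged); reused cached 0 without running.
  d8: runs — d6 -2->-9; result 9.
  d9: runs — d8 2->9; d6 -2->-9; result -9.
  d10: runs — d9 -2->-9; result -9.
  d12: runs — d9 -2->-9; d10 -2->-9; result -9.
  d13: runs — d6 -2->-9; d12 -2->-9; result 0 (same value as before).

Key observation: the cutoff stops propagation at d7 — its inputs' values are unchanged, so it reuses its cache.

Marked dirty: d5, d6, d7, d8, d9, d10, d12, d13.
Derived signals that run: d5, d6, d8, d9, d10, d12, d13 — 7 in total.
Checked but reused from cache: d7.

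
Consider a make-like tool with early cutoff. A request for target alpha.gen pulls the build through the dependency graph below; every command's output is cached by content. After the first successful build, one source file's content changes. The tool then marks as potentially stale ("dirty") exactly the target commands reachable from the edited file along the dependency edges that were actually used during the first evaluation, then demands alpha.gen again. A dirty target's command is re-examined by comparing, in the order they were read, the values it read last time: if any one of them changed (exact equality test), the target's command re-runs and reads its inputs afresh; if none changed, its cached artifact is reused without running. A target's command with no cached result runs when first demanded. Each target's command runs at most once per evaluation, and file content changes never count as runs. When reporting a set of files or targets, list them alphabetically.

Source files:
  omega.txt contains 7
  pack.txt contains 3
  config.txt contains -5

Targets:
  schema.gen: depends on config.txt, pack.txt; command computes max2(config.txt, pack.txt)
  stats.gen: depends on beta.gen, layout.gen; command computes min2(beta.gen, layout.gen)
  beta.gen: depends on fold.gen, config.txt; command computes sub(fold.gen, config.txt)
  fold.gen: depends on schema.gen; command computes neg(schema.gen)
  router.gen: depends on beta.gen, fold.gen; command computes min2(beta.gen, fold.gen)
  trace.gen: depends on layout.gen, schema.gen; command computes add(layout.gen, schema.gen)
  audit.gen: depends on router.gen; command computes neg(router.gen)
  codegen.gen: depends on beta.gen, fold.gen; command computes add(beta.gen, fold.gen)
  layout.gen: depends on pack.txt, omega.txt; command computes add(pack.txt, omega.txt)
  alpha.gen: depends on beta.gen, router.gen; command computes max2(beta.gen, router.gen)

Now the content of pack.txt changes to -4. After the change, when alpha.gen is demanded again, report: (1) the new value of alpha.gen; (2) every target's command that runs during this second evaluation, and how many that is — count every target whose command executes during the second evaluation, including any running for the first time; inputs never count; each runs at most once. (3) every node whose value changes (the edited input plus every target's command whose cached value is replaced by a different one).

First demand of the output computes:
  schema.gen = max2(-5, 3) = 3
  fold.gen = neg(3) = -3
  beta.gen = sub(-3, -5) = 2
  router.gen = min2(2, -3) = -3
  alpha.gen = max2(2, -3) = 2

After the edit, cleaning proceeds:
  schema.gen: a read changed (pack.txt 3->-4) — executes, giving -4.
  fold.gen: a read changed (schema.gen 3->-4) — executes, giving 4.
  beta.gen: a read changed (fold.gen -3->4) — executes, giving 9.
  router.gen: a read changed (beta.gen 2->9; fold.gen -3->4) — executes, giving 4.
  alpha.gen: a read changed (beta.gen 2->9; router.gen -3->4) — executes, giving 9.

Demanding alpha.gen again yields 9.
5 target commands run: alpha.gen, beta.gen, fold.gen, router.gen, schema.gen.
The nodes whose values change: alpha.gen, beta.gen, fold.gen, pack.txt, router.gen, schema.gen.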